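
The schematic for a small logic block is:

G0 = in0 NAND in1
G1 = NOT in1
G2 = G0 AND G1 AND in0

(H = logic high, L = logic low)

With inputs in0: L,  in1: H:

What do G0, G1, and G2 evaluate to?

G0 = H, G1 = L, G2 = L

G0 = in0 NAND in1 = L NAND H = H
G1 = NOT in1 = NOT H = L
G2 = G0 AND G1 AND in0 = H AND L AND L = L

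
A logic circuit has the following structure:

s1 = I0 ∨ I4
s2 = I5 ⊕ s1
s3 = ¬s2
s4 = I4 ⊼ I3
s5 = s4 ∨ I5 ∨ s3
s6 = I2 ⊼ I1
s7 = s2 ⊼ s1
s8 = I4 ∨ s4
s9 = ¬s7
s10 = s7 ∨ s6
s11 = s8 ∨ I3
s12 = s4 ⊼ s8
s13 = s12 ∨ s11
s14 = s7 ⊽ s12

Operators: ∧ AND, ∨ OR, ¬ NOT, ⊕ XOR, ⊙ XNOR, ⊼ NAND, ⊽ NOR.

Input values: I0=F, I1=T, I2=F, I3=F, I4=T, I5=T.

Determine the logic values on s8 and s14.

s8 = T; s14 = F

s1 = I0 OR I4 = F OR T = T
s2 = I5 XOR s1 = T XOR T = F
s4 = I4 NAND I3 = T NAND F = T
s7 = s2 NAND s1 = F NAND T = T
s8 = I4 OR s4 = T OR T = T
s12 = s4 NAND s8 = T NAND T = F
s14 = s7 NOR s12 = T NOR F = F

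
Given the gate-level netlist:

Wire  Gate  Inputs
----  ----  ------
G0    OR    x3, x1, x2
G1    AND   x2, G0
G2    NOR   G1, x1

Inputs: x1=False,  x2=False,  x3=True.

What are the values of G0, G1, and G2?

G0 = True, G1 = False, G2 = True

G0 = x3 OR x1 OR x2 = True OR False OR False = True
G1 = x2 AND G0 = False AND True = False
G2 = G1 NOR x1 = False NOR False = True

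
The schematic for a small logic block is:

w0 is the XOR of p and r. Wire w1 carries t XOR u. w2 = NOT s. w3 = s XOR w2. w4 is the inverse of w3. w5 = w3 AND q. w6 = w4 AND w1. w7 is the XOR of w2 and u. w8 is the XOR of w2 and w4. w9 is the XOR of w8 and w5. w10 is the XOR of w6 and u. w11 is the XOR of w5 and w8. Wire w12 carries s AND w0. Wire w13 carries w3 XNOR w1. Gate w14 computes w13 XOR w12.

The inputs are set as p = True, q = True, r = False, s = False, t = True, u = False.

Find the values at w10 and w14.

w10 = False, w14 = True

w0 = p XOR r = True XOR False = True
w1 = t XOR u = True XOR False = True
w2 = NOT s = NOT False = True
w3 = s XOR w2 = False XOR True = True
w4 = NOT w3 = NOT True = False
w6 = w4 AND w1 = False AND True = False
w10 = w6 XOR u = False XOR False = False
w12 = s AND w0 = False AND True = False
w13 = w3 XNOR w1 = True XNOR True = True
w14 = w13 XOR w12 = True XOR False = True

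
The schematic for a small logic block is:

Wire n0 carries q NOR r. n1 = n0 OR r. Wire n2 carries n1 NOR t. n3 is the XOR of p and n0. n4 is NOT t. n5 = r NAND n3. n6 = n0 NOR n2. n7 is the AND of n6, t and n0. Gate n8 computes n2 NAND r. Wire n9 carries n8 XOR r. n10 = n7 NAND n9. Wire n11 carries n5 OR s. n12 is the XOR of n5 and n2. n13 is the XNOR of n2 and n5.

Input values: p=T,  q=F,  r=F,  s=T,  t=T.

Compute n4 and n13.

n4 = F; n13 = F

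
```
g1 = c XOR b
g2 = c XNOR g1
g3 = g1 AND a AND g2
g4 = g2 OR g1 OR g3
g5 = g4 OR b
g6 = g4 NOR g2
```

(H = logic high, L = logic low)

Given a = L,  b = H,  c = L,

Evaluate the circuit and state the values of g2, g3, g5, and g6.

g2 = L; g3 = L; g5 = H; g6 = L

g1 = c XOR b = L XOR H = H
g2 = c XNOR g1 = L XNOR H = L
g3 = g1 AND a AND g2 = H AND L AND L = L
g4 = g2 OR g1 OR g3 = L OR H OR L = H
g5 = g4 OR b = H OR H = H
g6 = g4 NOR g2 = H NOR L = L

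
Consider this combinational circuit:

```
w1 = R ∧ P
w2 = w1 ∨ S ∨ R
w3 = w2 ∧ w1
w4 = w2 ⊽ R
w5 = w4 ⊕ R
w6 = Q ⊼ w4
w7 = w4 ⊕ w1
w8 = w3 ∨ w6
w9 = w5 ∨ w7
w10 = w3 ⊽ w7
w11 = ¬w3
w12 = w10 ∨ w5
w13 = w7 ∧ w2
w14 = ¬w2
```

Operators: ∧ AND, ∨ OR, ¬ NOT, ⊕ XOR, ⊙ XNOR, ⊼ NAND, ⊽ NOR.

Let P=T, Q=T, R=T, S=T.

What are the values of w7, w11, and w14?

w1 = R AND P = T AND T = T
w2 = w1 OR S OR R = T OR T OR T = T
w3 = w2 AND w1 = T AND T = T
w4 = w2 NOR R = T NOR T = F
w7 = w4 XOR w1 = F XOR T = T
w11 = NOT w3 = NOT T = F
w14 = NOT w2 = NOT T = F

w7 = T; w11 = F; w14 = F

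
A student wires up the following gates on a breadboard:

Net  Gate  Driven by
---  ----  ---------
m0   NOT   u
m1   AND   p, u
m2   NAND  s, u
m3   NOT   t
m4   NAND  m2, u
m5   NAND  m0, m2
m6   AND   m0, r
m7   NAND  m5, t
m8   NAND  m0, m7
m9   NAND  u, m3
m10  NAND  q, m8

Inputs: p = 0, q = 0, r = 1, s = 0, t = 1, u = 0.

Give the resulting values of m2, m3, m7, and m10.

m2 = 1, m3 = 0, m7 = 1, m10 = 1

m0 = NOT u = NOT 0 = 1
m2 = s NAND u = 0 NAND 0 = 1
m3 = NOT t = NOT 1 = 0
m5 = m0 NAND m2 = 1 NAND 1 = 0
m7 = m5 NAND t = 0 NAND 1 = 1
m8 = m0 NAND m7 = 1 NAND 1 = 0
m10 = q NAND m8 = 0 NAND 0 = 1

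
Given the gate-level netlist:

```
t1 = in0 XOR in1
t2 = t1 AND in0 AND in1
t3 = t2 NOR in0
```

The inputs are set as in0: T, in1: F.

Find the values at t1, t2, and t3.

t1 = T, t2 = F, t3 = F

t1 = in0 XOR in1 = T XOR F = T
t2 = t1 AND in0 AND in1 = T AND T AND F = F
t3 = t2 NOR in0 = F NOR T = F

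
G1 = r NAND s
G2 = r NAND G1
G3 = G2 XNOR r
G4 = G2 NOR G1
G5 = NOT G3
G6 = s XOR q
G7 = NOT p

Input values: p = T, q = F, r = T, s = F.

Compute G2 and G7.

G2 = F, G7 = F

G1 = r NAND s = T NAND F = T
G2 = r NAND G1 = T NAND T = F
G7 = NOT p = NOT T = F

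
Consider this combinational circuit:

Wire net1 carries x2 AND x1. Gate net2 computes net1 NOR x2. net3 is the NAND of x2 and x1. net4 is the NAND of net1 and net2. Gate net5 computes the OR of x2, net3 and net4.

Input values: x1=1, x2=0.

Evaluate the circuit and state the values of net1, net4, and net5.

net1 = x2 AND x1 = 0 AND 1 = 0
net2 = net1 NOR x2 = 0 NOR 0 = 1
net3 = x2 NAND x1 = 0 NAND 1 = 1
net4 = net1 NAND net2 = 0 NAND 1 = 1
net5 = x2 OR net3 OR net4 = 0 OR 1 OR 1 = 1

net1 = 0; net4 = 1; net5 = 1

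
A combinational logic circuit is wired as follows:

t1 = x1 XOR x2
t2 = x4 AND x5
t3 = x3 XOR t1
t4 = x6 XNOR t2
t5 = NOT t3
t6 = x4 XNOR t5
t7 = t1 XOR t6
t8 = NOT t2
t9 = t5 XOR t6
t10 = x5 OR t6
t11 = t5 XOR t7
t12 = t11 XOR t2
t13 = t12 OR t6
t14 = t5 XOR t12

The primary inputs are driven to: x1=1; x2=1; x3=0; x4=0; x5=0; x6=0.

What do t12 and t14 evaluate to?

t1 = x1 XOR x2 = 1 XOR 1 = 0
t2 = x4 AND x5 = 0 AND 0 = 0
t3 = x3 XOR t1 = 0 XOR 0 = 0
t5 = NOT t3 = NOT 0 = 1
t6 = x4 XNOR t5 = 0 XNOR 1 = 0
t7 = t1 XOR t6 = 0 XOR 0 = 0
t11 = t5 XOR t7 = 1 XOR 0 = 1
t12 = t11 XOR t2 = 1 XOR 0 = 1
t14 = t5 XOR t12 = 1 XOR 1 = 0

t12 = 1; t14 = 0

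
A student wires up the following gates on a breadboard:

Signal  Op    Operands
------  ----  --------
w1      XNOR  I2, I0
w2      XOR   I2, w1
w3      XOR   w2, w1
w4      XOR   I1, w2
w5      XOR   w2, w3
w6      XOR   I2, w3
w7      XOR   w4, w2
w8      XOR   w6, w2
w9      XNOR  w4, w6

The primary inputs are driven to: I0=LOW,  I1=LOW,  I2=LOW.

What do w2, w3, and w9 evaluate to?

w2 = HIGH, w3 = LOW, w9 = LOW

w1 = I2 XNOR I0 = LOW XNOR LOW = HIGH
w2 = I2 XOR w1 = LOW XOR HIGH = HIGH
w3 = w2 XOR w1 = HIGH XOR HIGH = LOW
w4 = I1 XOR w2 = LOW XOR HIGH = HIGH
w6 = I2 XOR w3 = LOW XOR LOW = LOW
w9 = w4 XNOR w6 = HIGH XNOR LOW = LOW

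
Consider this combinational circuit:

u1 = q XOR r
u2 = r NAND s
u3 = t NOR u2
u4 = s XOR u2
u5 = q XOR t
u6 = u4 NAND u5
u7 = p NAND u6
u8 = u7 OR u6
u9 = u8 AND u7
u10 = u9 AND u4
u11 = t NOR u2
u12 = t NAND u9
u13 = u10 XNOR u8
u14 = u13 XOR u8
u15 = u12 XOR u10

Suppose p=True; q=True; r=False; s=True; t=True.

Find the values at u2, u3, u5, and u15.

u2 = r NAND s = False NAND True = True
u3 = t NOR u2 = True NOR True = False
u4 = s XOR u2 = True XOR True = False
u5 = q XOR t = True XOR True = False
u6 = u4 NAND u5 = False NAND False = True
u7 = p NAND u6 = True NAND True = False
u8 = u7 OR u6 = False OR True = True
u9 = u8 AND u7 = True AND False = False
u10 = u9 AND u4 = False AND False = False
u12 = t NAND u9 = True NAND False = True
u15 = u12 XOR u10 = True XOR False = True

u2 = True, u3 = False, u5 = False, u15 = True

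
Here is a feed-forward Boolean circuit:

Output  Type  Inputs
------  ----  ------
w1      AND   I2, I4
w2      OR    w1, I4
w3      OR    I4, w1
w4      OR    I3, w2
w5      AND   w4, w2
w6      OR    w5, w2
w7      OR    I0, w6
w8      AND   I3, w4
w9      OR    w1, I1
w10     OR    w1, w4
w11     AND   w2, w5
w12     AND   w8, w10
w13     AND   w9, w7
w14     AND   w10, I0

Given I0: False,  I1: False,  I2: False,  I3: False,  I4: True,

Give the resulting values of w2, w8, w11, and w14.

w1 = I2 AND I4 = False AND True = False
w2 = w1 OR I4 = False OR True = True
w4 = I3 OR w2 = False OR True = True
w5 = w4 AND w2 = True AND True = True
w8 = I3 AND w4 = False AND True = False
w10 = w1 OR w4 = False OR True = True
w11 = w2 AND w5 = True AND True = True
w14 = w10 AND I0 = True AND False = False

w2 = True  w8 = False  w11 = True  w14 = False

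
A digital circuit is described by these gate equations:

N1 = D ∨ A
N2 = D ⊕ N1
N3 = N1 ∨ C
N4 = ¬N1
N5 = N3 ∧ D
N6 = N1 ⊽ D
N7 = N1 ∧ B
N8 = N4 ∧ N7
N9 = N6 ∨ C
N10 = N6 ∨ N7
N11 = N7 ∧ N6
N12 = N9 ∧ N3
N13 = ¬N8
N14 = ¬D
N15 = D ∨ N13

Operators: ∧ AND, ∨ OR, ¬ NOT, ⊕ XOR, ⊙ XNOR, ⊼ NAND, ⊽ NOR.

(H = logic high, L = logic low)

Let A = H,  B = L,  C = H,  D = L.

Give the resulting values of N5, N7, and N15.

N5 = L  N7 = L  N15 = H

N1 = D OR A = L OR H = H
N3 = N1 OR C = H OR H = H
N4 = NOT N1 = NOT H = L
N5 = N3 AND D = H AND L = L
N7 = N1 AND B = H AND L = L
N8 = N4 AND N7 = L AND L = L
N13 = NOT N8 = NOT L = H
N15 = D OR N13 = L OR H = H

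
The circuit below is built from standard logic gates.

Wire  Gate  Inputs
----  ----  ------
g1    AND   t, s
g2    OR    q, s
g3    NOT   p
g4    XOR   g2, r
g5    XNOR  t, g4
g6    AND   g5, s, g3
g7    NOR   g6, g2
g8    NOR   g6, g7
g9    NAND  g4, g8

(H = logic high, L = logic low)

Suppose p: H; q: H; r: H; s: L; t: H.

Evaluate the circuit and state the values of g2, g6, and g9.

g2 = H, g6 = L, g9 = H

g2 = q OR s = H OR L = H
g3 = NOT p = NOT H = L
g4 = g2 XOR r = H XOR H = L
g5 = t XNOR g4 = H XNOR L = L
g6 = g5 AND s AND g3 = L AND L AND L = L
g7 = g6 NOR g2 = L NOR H = L
g8 = g6 NOR g7 = L NOR L = H
g9 = g4 NAND g8 = L NAND H = H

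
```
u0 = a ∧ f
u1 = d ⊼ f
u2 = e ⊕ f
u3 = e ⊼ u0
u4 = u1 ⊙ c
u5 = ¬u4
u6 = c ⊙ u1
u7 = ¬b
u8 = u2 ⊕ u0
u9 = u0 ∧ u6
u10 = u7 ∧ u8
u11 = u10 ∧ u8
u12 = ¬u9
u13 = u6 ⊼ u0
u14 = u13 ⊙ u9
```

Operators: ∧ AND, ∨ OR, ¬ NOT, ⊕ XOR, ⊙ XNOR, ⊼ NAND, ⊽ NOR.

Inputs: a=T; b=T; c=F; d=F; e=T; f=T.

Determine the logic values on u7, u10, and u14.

u7 = F, u10 = F, u14 = F

u0 = a AND f = T AND T = T
u1 = d NAND f = F NAND T = T
u2 = e XOR f = T XOR T = F
u6 = c XNOR u1 = F XNOR T = F
u7 = NOT b = NOT T = F
u8 = u2 XOR u0 = F XOR T = T
u9 = u0 AND u6 = T AND F = F
u10 = u7 AND u8 = F AND T = F
u13 = u6 NAND u0 = F NAND T = T
u14 = u13 XNOR u9 = T XNOR F = F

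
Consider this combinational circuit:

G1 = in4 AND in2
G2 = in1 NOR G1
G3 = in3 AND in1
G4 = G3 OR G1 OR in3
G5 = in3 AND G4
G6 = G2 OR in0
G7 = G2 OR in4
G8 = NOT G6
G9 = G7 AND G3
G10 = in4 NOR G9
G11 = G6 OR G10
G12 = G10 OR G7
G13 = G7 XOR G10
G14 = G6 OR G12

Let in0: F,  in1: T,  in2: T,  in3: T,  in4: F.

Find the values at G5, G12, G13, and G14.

G5 = T  G12 = T  G13 = T  G14 = T

G1 = in4 AND in2 = F AND T = F
G2 = in1 NOR G1 = T NOR F = F
G3 = in3 AND in1 = T AND T = T
G4 = G3 OR G1 OR in3 = T OR F OR T = T
G5 = in3 AND G4 = T AND T = T
G6 = G2 OR in0 = F OR F = F
G7 = G2 OR in4 = F OR F = F
G9 = G7 AND G3 = F AND T = F
G10 = in4 NOR G9 = F NOR F = T
G12 = G10 OR G7 = T OR F = T
G13 = G7 XOR G10 = F XOR T = T
G14 = G6 OR G12 = F OR T = T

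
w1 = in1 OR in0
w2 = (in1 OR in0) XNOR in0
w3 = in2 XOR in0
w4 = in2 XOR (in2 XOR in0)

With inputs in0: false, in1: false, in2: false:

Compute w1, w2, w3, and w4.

w1 = false OR false = false
w2 = (false OR false) XNOR false = true
w3 = false XOR false = false
w4 = false XOR (false XOR false) = false

w1 = false  w2 = true  w3 = false  w4 = false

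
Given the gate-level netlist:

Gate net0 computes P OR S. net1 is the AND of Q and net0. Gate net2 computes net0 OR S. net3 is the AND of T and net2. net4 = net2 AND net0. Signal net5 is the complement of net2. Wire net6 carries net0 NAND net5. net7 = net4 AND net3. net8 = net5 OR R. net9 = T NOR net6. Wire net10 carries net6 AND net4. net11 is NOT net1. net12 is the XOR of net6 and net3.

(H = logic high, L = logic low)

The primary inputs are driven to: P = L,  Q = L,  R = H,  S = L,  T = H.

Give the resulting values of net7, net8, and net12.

net7 = L; net8 = H; net12 = H

net0 = P OR S = L OR L = L
net2 = net0 OR S = L OR L = L
net3 = T AND net2 = H AND L = L
net4 = net2 AND net0 = L AND L = L
net5 = NOT net2 = NOT L = H
net6 = net0 NAND net5 = L NAND H = H
net7 = net4 AND net3 = L AND L = L
net8 = net5 OR R = H OR H = H
net12 = net6 XOR net3 = H XOR L = H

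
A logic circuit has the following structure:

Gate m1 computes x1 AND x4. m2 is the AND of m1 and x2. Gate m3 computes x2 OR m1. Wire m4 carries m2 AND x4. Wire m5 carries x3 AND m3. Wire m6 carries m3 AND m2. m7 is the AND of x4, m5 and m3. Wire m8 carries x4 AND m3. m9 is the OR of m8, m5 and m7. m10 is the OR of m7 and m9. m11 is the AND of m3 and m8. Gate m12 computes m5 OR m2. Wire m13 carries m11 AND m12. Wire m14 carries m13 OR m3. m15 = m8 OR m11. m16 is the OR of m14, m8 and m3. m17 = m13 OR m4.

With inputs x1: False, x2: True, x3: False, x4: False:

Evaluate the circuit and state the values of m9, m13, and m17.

m9 = False, m13 = False, m17 = False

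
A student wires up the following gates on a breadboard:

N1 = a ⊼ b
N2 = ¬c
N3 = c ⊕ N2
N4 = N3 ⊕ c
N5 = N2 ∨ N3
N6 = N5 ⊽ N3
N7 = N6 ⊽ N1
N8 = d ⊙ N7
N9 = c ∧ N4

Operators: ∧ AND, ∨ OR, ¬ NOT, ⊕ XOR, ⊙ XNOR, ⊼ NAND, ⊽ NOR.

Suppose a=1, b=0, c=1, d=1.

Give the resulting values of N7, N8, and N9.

N1 = a NAND b = 1 NAND 0 = 1
N2 = NOT c = NOT 1 = 0
N3 = c XOR N2 = 1 XOR 0 = 1
N4 = N3 XOR c = 1 XOR 1 = 0
N5 = N2 OR N3 = 0 OR 1 = 1
N6 = N5 NOR N3 = 1 NOR 1 = 0
N7 = N6 NOR N1 = 0 NOR 1 = 0
N8 = d XNOR N7 = 1 XNOR 0 = 0
N9 = c AND N4 = 1 AND 0 = 0

N7 = 0; N8 = 0; N9 = 0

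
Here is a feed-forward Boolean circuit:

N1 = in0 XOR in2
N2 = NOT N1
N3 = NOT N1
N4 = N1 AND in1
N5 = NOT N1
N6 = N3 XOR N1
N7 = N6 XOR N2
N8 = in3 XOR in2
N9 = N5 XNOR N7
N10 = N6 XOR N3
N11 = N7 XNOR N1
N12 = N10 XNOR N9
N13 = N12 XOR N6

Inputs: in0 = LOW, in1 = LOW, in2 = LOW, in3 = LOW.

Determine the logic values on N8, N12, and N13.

N1 = in0 XOR in2 = LOW XOR LOW = LOW
N2 = NOT N1 = NOT LOW = HIGH
N3 = NOT N1 = NOT LOW = HIGH
N5 = NOT N1 = NOT LOW = HIGH
N6 = N3 XOR N1 = HIGH XOR LOW = HIGH
N7 = N6 XOR N2 = HIGH XOR HIGH = LOW
N8 = in3 XOR in2 = LOW XOR LOW = LOW
N9 = N5 XNOR N7 = HIGH XNOR LOW = LOW
N10 = N6 XOR N3 = HIGH XOR HIGH = LOW
N12 = N10 XNOR N9 = LOW XNOR LOW = HIGH
N13 = N12 XOR N6 = HIGH XOR HIGH = LOW

N8 = LOW, N12 = HIGH, N13 = LOW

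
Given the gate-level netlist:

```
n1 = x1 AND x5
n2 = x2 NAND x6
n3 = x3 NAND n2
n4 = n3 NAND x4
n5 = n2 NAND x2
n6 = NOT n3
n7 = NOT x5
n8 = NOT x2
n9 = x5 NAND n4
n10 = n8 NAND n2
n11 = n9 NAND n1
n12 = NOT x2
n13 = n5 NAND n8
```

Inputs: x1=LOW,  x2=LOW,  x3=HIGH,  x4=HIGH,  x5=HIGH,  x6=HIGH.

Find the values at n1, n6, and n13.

n1 = x1 AND x5 = LOW AND HIGH = LOW
n2 = x2 NAND x6 = LOW NAND HIGH = HIGH
n3 = x3 NAND n2 = HIGH NAND HIGH = LOW
n5 = n2 NAND x2 = HIGH NAND LOW = HIGH
n6 = NOT n3 = NOT LOW = HIGH
n8 = NOT x2 = NOT LOW = HIGH
n13 = n5 NAND n8 = HIGH NAND HIGH = LOW

n1 = LOW  n6 = HIGH  n13 = LOW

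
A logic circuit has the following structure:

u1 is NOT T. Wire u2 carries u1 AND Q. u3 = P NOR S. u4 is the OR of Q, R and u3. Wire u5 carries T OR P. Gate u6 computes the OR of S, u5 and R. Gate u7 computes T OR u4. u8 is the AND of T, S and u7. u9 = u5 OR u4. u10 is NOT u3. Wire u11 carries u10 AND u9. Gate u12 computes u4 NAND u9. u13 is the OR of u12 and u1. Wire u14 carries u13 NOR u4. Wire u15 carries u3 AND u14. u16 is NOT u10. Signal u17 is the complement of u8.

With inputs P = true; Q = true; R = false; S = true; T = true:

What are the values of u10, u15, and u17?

u1 = NOT T = NOT true = false
u3 = P NOR S = true NOR true = false
u4 = Q OR R OR u3 = true OR false OR false = true
u5 = T OR P = true OR true = true
u7 = T OR u4 = true OR true = true
u8 = T AND S AND u7 = true AND true AND true = true
u9 = u5 OR u4 = true OR true = true
u10 = NOT u3 = NOT false = true
u12 = u4 NAND u9 = true NAND true = false
u13 = u12 OR u1 = false OR false = false
u14 = u13 NOR u4 = false NOR true = false
u15 = u3 AND u14 = false AND false = false
u17 = NOT u8 = NOT true = false

u10 = true, u15 = false, u17 = false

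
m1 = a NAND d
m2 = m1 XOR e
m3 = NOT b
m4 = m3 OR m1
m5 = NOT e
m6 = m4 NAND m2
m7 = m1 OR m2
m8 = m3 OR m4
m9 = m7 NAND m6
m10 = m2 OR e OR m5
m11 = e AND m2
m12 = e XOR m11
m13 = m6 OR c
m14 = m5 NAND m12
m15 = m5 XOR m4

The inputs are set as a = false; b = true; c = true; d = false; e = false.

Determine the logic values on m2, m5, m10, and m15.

m2 = true, m5 = true, m10 = true, m15 = false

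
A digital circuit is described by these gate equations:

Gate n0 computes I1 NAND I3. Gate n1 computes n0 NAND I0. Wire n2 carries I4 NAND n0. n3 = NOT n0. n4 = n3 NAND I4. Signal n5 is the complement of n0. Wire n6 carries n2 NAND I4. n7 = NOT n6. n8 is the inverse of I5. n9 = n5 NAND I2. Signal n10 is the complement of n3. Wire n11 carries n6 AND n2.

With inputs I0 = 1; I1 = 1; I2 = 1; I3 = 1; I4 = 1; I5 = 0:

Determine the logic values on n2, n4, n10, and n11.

n2 = 1, n4 = 0, n10 = 0, n11 = 0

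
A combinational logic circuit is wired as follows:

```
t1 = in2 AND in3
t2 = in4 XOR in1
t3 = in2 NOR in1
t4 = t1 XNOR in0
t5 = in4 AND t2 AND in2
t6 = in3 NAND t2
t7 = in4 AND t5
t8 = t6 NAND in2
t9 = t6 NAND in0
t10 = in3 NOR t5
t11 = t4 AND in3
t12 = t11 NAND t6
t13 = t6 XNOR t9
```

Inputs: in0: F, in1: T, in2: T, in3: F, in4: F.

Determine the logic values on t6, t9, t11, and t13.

t6 = T, t9 = T, t11 = F, t13 = T

t1 = in2 AND in3 = T AND F = F
t2 = in4 XOR in1 = F XOR T = T
t4 = t1 XNOR in0 = F XNOR F = T
t6 = in3 NAND t2 = F NAND T = T
t9 = t6 NAND in0 = T NAND F = T
t11 = t4 AND in3 = T AND F = F
t13 = t6 XNOR t9 = T XNOR T = T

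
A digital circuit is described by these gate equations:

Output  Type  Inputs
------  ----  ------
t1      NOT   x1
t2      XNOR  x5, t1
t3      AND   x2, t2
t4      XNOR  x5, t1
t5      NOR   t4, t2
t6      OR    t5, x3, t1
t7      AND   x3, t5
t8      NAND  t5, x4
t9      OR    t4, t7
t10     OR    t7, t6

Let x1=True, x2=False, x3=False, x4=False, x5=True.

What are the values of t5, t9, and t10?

t1 = NOT x1 = NOT True = False
t2 = x5 XNOR t1 = True XNOR False = False
t4 = x5 XNOR t1 = True XNOR False = False
t5 = t4 NOR t2 = False NOR False = True
t6 = t5 OR x3 OR t1 = True OR False OR False = True
t7 = x3 AND t5 = False AND True = False
t9 = t4 OR t7 = False OR False = False
t10 = t7 OR t6 = False OR True = True

t5 = True; t9 = False; t10 = True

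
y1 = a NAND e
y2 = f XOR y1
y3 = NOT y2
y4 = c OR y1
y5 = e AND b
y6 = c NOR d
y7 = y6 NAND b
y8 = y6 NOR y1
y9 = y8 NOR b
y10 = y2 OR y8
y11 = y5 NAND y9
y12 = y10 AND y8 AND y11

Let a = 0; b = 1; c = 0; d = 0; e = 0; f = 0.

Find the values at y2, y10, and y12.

y1 = a NAND e = 0 NAND 0 = 1
y2 = f XOR y1 = 0 XOR 1 = 1
y5 = e AND b = 0 AND 1 = 0
y6 = c NOR d = 0 NOR 0 = 1
y8 = y6 NOR y1 = 1 NOR 1 = 0
y9 = y8 NOR b = 0 NOR 1 = 0
y10 = y2 OR y8 = 1 OR 0 = 1
y11 = y5 NAND y9 = 0 NAND 0 = 1
y12 = y10 AND y8 AND y11 = 1 AND 0 AND 1 = 0

y2 = 1; y10 = 1; y12 = 0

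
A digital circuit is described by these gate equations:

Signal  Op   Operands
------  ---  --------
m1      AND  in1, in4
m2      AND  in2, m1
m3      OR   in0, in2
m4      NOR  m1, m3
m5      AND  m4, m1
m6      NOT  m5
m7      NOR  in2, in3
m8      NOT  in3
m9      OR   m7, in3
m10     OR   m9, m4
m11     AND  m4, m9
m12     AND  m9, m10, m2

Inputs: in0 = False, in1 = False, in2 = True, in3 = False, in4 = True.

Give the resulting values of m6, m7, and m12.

m1 = in1 AND in4 = False AND True = False
m2 = in2 AND m1 = True AND False = False
m3 = in0 OR in2 = False OR True = True
m4 = m1 NOR m3 = False NOR True = False
m5 = m4 AND m1 = False AND False = False
m6 = NOT m5 = NOT False = True
m7 = in2 NOR in3 = True NOR False = False
m9 = m7 OR in3 = False OR False = False
m10 = m9 OR m4 = False OR False = False
m12 = m9 AND m10 AND m2 = False AND False AND False = False

m6 = True; m7 = False; m12 = False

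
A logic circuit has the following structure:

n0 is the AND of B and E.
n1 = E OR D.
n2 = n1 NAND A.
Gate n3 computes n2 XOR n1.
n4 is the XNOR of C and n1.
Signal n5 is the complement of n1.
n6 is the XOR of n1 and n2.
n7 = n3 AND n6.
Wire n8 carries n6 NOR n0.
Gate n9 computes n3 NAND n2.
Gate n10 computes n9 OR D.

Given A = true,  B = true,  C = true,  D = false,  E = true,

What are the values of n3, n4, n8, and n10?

n3 = true  n4 = true  n8 = false  n10 = true

n0 = B AND E = true AND true = true
n1 = E OR D = true OR false = true
n2 = n1 NAND A = true NAND true = false
n3 = n2 XOR n1 = false XOR true = true
n4 = C XNOR n1 = true XNOR true = true
n6 = n1 XOR n2 = true XOR false = true
n8 = n6 NOR n0 = true NOR true = false
n9 = n3 NAND n2 = true NAND false = true
n10 = n9 OR D = true OR false = true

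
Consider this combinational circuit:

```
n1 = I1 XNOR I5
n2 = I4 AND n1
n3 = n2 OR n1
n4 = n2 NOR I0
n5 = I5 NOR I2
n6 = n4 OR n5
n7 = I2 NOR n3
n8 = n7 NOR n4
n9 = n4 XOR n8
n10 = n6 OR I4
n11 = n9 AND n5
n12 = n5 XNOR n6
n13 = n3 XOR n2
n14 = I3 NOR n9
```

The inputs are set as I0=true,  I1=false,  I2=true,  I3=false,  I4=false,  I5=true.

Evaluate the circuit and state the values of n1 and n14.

n1 = I1 XNOR I5 = false XNOR true = false
n2 = I4 AND n1 = false AND false = false
n3 = n2 OR n1 = false OR false = false
n4 = n2 NOR I0 = false NOR true = false
n7 = I2 NOR n3 = true NOR false = false
n8 = n7 NOR n4 = false NOR false = true
n9 = n4 XOR n8 = false XOR true = true
n14 = I3 NOR n9 = false NOR true = false

n1 = false, n14 = false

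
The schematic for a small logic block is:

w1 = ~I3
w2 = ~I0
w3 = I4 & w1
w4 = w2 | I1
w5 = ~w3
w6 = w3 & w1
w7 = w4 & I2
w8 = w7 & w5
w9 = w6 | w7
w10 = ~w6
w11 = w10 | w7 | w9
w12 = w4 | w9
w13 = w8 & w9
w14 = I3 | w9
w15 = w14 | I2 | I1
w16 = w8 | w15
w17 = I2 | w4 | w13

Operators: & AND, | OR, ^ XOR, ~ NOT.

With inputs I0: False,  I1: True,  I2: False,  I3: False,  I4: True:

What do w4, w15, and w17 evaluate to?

w4 = True, w15 = True, w17 = True

w1 = NOT I3 = NOT False = True
w2 = NOT I0 = NOT False = True
w3 = I4 AND w1 = True AND True = True
w4 = w2 OR I1 = True OR True = True
w5 = NOT w3 = NOT True = False
w6 = w3 AND w1 = True AND True = True
w7 = w4 AND I2 = True AND False = False
w8 = w7 AND w5 = False AND False = False
w9 = w6 OR w7 = True OR False = True
w13 = w8 AND w9 = False AND True = False
w14 = I3 OR w9 = False OR True = True
w15 = w14 OR I2 OR I1 = True OR False OR True = True
w17 = I2 OR w4 OR w13 = False OR True OR False = True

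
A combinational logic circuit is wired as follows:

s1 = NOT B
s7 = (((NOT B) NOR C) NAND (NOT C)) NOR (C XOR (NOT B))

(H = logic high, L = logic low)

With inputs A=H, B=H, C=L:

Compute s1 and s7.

s1 = L, s7 = H

s1 = NOT H = L
s7 = (((NOT H) NOR L) NAND (NOT L)) NOR (L XOR (NOT H)) = H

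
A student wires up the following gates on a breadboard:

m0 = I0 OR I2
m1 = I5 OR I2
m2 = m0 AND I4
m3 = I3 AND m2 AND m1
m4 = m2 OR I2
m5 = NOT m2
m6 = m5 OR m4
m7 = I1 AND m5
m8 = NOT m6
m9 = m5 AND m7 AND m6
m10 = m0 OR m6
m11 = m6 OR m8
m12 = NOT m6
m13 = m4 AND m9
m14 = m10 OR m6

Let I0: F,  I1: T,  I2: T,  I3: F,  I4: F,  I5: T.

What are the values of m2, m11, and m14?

m0 = I0 OR I2 = F OR T = T
m2 = m0 AND I4 = T AND F = F
m4 = m2 OR I2 = F OR T = T
m5 = NOT m2 = NOT F = T
m6 = m5 OR m4 = T OR T = T
m8 = NOT m6 = NOT T = F
m10 = m0 OR m6 = T OR T = T
m11 = m6 OR m8 = T OR F = T
m14 = m10 OR m6 = T OR T = T

m2 = F, m11 = T, m14 = T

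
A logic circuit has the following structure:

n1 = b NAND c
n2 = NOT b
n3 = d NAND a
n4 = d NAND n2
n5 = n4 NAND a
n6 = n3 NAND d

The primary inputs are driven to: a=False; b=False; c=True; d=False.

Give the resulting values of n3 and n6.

n3 = d NAND a = False NAND False = True
n6 = n3 NAND d = True NAND False = True

n3 = True, n6 = True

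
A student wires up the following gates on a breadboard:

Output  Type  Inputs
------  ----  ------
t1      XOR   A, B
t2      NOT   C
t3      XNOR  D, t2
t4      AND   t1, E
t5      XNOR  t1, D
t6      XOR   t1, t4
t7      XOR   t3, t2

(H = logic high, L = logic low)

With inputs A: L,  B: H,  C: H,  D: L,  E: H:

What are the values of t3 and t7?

t3 = H, t7 = H

t2 = NOT C = NOT H = L
t3 = D XNOR t2 = L XNOR L = H
t7 = t3 XOR t2 = H XOR L = H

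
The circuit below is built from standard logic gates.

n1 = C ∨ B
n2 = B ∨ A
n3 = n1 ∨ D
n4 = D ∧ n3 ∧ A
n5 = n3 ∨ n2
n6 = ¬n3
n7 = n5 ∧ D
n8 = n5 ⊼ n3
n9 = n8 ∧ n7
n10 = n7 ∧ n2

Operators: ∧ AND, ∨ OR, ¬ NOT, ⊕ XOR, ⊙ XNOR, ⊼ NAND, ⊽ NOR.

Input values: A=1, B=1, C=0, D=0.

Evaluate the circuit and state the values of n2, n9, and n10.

n1 = C OR B = 0 OR 1 = 1
n2 = B OR A = 1 OR 1 = 1
n3 = n1 OR D = 1 OR 0 = 1
n5 = n3 OR n2 = 1 OR 1 = 1
n7 = n5 AND D = 1 AND 0 = 0
n8 = n5 NAND n3 = 1 NAND 1 = 0
n9 = n8 AND n7 = 0 AND 0 = 0
n10 = n7 AND n2 = 0 AND 1 = 0

n2 = 1  n9 = 0  n10 = 0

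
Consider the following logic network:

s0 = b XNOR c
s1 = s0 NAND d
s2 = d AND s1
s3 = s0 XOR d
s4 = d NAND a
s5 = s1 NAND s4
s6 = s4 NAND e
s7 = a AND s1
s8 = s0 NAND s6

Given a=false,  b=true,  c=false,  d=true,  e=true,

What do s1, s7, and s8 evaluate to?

s0 = b XNOR c = true XNOR false = false
s1 = s0 NAND d = false NAND true = true
s4 = d NAND a = true NAND false = true
s6 = s4 NAND e = true NAND true = false
s7 = a AND s1 = false AND true = false
s8 = s0 NAND s6 = false NAND false = true

s1 = true, s7 = false, s8 = true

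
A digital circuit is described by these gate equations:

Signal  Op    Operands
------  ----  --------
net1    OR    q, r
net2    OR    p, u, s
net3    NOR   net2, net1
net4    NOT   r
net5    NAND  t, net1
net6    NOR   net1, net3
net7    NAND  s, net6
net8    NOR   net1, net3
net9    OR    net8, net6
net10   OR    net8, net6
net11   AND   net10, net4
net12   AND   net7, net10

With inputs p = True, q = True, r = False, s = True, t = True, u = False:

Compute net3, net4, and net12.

net3 = False; net4 = True; net12 = False

net1 = q OR r = True OR False = True
net2 = p OR u OR s = True OR False OR True = True
net3 = net2 NOR net1 = True NOR True = False
net4 = NOT r = NOT False = True
net6 = net1 NOR net3 = True NOR False = False
net7 = s NAND net6 = True NAND False = True
net8 = net1 NOR net3 = True NOR False = False
net10 = net8 OR net6 = False OR False = False
net12 = net7 AND net10 = True AND False = False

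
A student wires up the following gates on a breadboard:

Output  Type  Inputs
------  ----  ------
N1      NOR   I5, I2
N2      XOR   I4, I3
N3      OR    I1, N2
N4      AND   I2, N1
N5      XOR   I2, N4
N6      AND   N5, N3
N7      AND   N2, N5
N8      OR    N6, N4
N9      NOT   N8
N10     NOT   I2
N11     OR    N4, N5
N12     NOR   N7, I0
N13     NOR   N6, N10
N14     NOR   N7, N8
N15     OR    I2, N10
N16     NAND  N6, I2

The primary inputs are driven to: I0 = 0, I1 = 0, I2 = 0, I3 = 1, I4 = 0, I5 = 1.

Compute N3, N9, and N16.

N1 = I5 NOR I2 = 1 NOR 0 = 0
N2 = I4 XOR I3 = 0 XOR 1 = 1
N3 = I1 OR N2 = 0 OR 1 = 1
N4 = I2 AND N1 = 0 AND 0 = 0
N5 = I2 XOR N4 = 0 XOR 0 = 0
N6 = N5 AND N3 = 0 AND 1 = 0
N8 = N6 OR N4 = 0 OR 0 = 0
N9 = NOT N8 = NOT 0 = 1
N16 = N6 NAND I2 = 0 NAND 0 = 1

N3 = 1  N9 = 1  N16 = 1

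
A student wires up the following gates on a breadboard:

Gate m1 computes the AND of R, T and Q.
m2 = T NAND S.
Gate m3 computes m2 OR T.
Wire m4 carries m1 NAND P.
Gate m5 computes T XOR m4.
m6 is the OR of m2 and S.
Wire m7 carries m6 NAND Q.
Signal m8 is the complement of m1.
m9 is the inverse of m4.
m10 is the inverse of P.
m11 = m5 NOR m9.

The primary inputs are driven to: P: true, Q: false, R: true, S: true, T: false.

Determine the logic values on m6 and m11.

m6 = true  m11 = false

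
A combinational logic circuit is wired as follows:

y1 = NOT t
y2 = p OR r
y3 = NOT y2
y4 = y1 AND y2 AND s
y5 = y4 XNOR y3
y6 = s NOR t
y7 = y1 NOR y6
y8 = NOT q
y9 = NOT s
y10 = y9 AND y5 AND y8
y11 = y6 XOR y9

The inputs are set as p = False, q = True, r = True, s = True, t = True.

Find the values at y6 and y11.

y6 = False, y11 = False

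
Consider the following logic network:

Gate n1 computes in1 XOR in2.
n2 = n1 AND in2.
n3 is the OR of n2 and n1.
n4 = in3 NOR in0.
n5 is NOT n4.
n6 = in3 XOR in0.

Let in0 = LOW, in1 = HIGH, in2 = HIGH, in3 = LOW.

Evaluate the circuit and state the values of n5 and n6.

n4 = in3 NOR in0 = LOW NOR LOW = HIGH
n5 = NOT n4 = NOT HIGH = LOW
n6 = in3 XOR in0 = LOW XOR LOW = LOW

n5 = LOW; n6 = LOW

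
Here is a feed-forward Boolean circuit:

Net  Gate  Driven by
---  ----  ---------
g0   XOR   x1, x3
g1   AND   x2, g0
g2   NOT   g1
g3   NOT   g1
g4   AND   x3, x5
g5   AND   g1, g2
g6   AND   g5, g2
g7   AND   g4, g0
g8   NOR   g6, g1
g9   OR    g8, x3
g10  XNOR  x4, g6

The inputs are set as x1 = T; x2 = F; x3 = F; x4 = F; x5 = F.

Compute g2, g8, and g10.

g0 = x1 XOR x3 = T XOR F = T
g1 = x2 AND g0 = F AND T = F
g2 = NOT g1 = NOT F = T
g5 = g1 AND g2 = F AND T = F
g6 = g5 AND g2 = F AND T = F
g8 = g6 NOR g1 = F NOR F = T
g10 = x4 XNOR g6 = F XNOR F = T

g2 = T  g8 = T  g10 = T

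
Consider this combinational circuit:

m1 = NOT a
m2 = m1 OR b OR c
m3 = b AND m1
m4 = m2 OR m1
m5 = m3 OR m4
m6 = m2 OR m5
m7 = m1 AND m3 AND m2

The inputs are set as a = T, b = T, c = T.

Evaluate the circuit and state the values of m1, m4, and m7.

m1 = F  m4 = T  m7 = F

m1 = NOT a = NOT T = F
m2 = m1 OR b OR c = F OR T OR T = T
m3 = b AND m1 = T AND F = F
m4 = m2 OR m1 = T OR F = T
m7 = m1 AND m3 AND m2 = F AND F AND T = F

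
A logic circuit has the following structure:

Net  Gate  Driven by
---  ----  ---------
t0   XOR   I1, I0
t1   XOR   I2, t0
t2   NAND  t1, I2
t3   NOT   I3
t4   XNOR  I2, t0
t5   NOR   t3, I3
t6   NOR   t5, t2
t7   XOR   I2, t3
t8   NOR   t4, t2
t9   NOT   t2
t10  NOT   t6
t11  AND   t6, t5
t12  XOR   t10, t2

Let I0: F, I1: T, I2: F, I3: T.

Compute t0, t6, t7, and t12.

t0 = T, t6 = F, t7 = F, t12 = F

t0 = I1 XOR I0 = T XOR F = T
t1 = I2 XOR t0 = F XOR T = T
t2 = t1 NAND I2 = T NAND F = T
t3 = NOT I3 = NOT T = F
t5 = t3 NOR I3 = F NOR T = F
t6 = t5 NOR t2 = F NOR T = F
t7 = I2 XOR t3 = F XOR F = F
t10 = NOT t6 = NOT F = T
t12 = t10 XOR t2 = T XOR T = F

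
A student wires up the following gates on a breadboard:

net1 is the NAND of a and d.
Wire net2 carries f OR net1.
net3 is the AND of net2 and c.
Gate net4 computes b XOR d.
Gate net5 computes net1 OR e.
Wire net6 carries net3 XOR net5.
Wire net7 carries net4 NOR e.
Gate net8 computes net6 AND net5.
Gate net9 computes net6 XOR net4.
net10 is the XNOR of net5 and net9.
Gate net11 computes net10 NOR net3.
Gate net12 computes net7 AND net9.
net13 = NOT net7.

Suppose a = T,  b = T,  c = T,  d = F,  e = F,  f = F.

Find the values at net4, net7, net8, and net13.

net4 = T  net7 = F  net8 = F  net13 = T

net1 = a NAND d = T NAND F = T
net2 = f OR net1 = F OR T = T
net3 = net2 AND c = T AND T = T
net4 = b XOR d = T XOR F = T
net5 = net1 OR e = T OR F = T
net6 = net3 XOR net5 = T XOR T = F
net7 = net4 NOR e = T NOR F = F
net8 = net6 AND net5 = F AND T = F
net13 = NOT net7 = NOT F = T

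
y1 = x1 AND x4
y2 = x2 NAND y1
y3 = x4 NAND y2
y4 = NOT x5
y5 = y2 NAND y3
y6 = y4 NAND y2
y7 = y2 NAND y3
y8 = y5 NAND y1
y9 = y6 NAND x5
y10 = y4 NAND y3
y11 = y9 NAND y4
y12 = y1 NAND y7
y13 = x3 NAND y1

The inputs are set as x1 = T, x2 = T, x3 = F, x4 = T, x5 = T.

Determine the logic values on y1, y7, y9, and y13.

y1 = x1 AND x4 = T AND T = T
y2 = x2 NAND y1 = T NAND T = F
y3 = x4 NAND y2 = T NAND F = T
y4 = NOT x5 = NOT T = F
y6 = y4 NAND y2 = F NAND F = T
y7 = y2 NAND y3 = F NAND T = T
y9 = y6 NAND x5 = T NAND T = F
y13 = x3 NAND y1 = F NAND T = T

y1 = T; y7 = T; y9 = F; y13 = T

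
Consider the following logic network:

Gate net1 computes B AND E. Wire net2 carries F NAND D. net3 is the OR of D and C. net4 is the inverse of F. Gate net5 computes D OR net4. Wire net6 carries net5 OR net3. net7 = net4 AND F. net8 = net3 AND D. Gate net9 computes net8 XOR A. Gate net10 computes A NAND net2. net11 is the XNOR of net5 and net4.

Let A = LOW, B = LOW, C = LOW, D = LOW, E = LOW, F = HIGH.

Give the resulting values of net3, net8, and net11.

net3 = D OR C = LOW OR LOW = LOW
net4 = NOT F = NOT HIGH = LOW
net5 = D OR net4 = LOW OR LOW = LOW
net8 = net3 AND D = LOW AND LOW = LOW
net11 = net5 XNOR net4 = LOW XNOR LOW = HIGH

net3 = LOW, net8 = LOW, net11 = HIGH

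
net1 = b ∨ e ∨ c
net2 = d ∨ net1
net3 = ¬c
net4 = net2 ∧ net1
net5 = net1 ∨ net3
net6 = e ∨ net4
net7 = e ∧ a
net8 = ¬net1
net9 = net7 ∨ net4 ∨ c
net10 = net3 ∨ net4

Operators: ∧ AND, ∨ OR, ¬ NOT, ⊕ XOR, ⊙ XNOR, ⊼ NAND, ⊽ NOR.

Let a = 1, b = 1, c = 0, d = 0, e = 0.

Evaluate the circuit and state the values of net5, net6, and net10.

net5 = 1, net6 = 1, net10 = 1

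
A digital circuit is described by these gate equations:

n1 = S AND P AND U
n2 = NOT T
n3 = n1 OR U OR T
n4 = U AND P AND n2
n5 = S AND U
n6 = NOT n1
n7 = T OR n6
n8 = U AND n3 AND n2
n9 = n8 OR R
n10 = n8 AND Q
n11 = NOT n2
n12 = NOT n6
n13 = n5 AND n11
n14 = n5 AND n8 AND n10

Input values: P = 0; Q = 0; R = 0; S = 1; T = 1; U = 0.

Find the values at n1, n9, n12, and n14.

n1 = 0  n9 = 0  n12 = 0  n14 = 0

n1 = S AND P AND U = 1 AND 0 AND 0 = 0
n2 = NOT T = NOT 1 = 0
n3 = n1 OR U OR T = 0 OR 0 OR 1 = 1
n5 = S AND U = 1 AND 0 = 0
n6 = NOT n1 = NOT 0 = 1
n8 = U AND n3 AND n2 = 0 AND 1 AND 0 = 0
n9 = n8 OR R = 0 OR 0 = 0
n10 = n8 AND Q = 0 AND 0 = 0
n12 = NOT n6 = NOT 1 = 0
n14 = n5 AND n8 AND n10 = 0 AND 0 AND 0 = 0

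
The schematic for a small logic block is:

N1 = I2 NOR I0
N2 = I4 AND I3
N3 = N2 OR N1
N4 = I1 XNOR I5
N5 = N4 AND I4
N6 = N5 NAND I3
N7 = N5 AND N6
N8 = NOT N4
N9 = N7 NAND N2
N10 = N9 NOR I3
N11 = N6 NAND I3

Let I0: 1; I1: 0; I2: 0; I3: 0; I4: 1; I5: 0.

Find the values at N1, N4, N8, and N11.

N1 = I2 NOR I0 = 0 NOR 1 = 0
N4 = I1 XNOR I5 = 0 XNOR 0 = 1
N5 = N4 AND I4 = 1 AND 1 = 1
N6 = N5 NAND I3 = 1 NAND 0 = 1
N8 = NOT N4 = NOT 1 = 0
N11 = N6 NAND I3 = 1 NAND 0 = 1

N1 = 0; N4 = 1; N8 = 0; N11 = 1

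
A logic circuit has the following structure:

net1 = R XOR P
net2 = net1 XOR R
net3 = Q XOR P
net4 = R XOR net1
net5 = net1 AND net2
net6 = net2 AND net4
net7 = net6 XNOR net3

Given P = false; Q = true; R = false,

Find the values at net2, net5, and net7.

net1 = R XOR P = false XOR false = false
net2 = net1 XOR R = false XOR false = false
net3 = Q XOR P = true XOR false = true
net4 = R XOR net1 = false XOR false = false
net5 = net1 AND net2 = false AND false = false
net6 = net2 AND net4 = false AND false = false
net7 = net6 XNOR net3 = false XNOR true = false

net2 = false  net5 = false  net7 = false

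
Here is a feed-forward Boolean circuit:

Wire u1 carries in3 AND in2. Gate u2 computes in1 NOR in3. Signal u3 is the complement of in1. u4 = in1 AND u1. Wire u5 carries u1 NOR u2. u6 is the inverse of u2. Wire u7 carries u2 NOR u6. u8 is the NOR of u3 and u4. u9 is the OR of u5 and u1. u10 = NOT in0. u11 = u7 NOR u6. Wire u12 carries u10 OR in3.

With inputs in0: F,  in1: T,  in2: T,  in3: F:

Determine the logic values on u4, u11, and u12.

u4 = F, u11 = F, u12 = T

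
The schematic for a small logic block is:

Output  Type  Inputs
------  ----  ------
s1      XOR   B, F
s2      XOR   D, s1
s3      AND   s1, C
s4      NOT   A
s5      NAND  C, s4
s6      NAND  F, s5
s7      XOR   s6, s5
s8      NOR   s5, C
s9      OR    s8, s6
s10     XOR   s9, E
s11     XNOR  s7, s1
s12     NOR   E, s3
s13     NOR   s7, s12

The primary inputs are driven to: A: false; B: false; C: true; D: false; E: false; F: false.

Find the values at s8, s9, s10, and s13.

s8 = false, s9 = true, s10 = true, s13 = false

s1 = B XOR F = false XOR false = false
s3 = s1 AND C = false AND true = false
s4 = NOT A = NOT false = true
s5 = C NAND s4 = true NAND true = false
s6 = F NAND s5 = false NAND false = true
s7 = s6 XOR s5 = true XOR false = true
s8 = s5 NOR C = false NOR true = false
s9 = s8 OR s6 = false OR true = true
s10 = s9 XOR E = true XOR false = true
s12 = E NOR s3 = false NOR false = true
s13 = s7 NOR s12 = true NOR true = false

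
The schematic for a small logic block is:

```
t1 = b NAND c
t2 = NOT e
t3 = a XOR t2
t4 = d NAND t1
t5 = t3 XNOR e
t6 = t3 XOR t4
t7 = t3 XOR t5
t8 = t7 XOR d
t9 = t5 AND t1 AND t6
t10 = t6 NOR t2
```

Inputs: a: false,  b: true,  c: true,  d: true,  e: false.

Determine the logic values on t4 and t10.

t1 = b NAND c = true NAND true = false
t2 = NOT e = NOT false = true
t3 = a XOR t2 = false XOR true = true
t4 = d NAND t1 = true NAND false = true
t6 = t3 XOR t4 = true XOR true = false
t10 = t6 NOR t2 = false NOR true = false

t4 = true, t10 = false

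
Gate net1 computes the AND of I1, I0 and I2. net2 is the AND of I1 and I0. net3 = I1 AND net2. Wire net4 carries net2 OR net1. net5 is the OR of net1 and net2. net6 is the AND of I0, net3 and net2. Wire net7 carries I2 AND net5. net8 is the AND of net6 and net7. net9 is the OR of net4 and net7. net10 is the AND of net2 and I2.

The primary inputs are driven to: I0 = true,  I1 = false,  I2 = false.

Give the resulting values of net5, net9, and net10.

net5 = false  net9 = false  net10 = false

net1 = I1 AND I0 AND I2 = false AND true AND false = false
net2 = I1 AND I0 = false AND true = false
net4 = net2 OR net1 = false OR false = false
net5 = net1 OR net2 = false OR false = false
net7 = I2 AND net5 = false AND false = false
net9 = net4 OR net7 = false OR false = false
net10 = net2 AND I2 = false AND false = false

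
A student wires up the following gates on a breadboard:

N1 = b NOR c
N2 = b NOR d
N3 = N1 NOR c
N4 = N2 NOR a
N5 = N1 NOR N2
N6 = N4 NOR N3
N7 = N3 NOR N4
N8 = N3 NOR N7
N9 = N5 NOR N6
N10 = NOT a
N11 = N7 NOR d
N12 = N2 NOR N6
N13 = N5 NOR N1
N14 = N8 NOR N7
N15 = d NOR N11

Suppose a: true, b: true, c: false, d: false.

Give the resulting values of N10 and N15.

N10 = false  N15 = false

N1 = b NOR c = true NOR false = false
N2 = b NOR d = true NOR false = false
N3 = N1 NOR c = false NOR false = true
N4 = N2 NOR a = false NOR true = false
N7 = N3 NOR N4 = true NOR false = false
N10 = NOT a = NOT true = false
N11 = N7 NOR d = false NOR false = true
N15 = d NOR N11 = false NOR true = false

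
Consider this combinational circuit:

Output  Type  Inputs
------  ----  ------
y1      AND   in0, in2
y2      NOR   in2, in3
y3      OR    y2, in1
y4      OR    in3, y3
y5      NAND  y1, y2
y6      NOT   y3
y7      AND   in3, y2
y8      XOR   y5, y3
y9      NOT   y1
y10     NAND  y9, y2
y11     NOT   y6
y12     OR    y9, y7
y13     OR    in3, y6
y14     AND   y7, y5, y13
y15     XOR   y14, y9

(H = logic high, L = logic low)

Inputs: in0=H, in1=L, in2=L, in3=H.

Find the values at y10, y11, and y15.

y1 = in0 AND in2 = H AND L = L
y2 = in2 NOR in3 = L NOR H = L
y3 = y2 OR in1 = L OR L = L
y5 = y1 NAND y2 = L NAND L = H
y6 = NOT y3 = NOT L = H
y7 = in3 AND y2 = H AND L = L
y9 = NOT y1 = NOT L = H
y10 = y9 NAND y2 = H NAND L = H
y11 = NOT y6 = NOT H = L
y13 = in3 OR y6 = H OR H = H
y14 = y7 AND y5 AND y13 = L AND H AND H = L
y15 = y14 XOR y9 = L XOR H = H

y10 = H, y11 = L, y15 = H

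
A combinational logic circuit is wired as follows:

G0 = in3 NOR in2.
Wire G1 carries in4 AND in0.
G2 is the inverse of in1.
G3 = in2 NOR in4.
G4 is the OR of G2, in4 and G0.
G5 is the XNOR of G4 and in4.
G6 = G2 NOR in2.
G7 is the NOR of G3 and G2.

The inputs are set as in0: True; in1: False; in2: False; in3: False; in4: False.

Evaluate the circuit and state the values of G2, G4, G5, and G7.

G0 = in3 NOR in2 = False NOR False = True
G2 = NOT in1 = NOT False = True
G3 = in2 NOR in4 = False NOR False = True
G4 = G2 OR in4 OR G0 = True OR False OR True = True
G5 = G4 XNOR in4 = True XNOR False = False
G7 = G3 NOR G2 = True NOR True = False

G2 = True, G4 = True, G5 = False, G7 = False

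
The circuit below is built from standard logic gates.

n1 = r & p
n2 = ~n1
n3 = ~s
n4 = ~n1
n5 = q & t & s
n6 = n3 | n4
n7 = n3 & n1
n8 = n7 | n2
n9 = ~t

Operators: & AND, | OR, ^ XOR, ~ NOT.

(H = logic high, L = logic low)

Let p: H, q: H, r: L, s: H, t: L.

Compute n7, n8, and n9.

n1 = r AND p = L AND H = L
n2 = NOT n1 = NOT L = H
n3 = NOT s = NOT H = L
n7 = n3 AND n1 = L AND L = L
n8 = n7 OR n2 = L OR H = H
n9 = NOT t = NOT L = H

n7 = L; n8 = H; n9 = H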